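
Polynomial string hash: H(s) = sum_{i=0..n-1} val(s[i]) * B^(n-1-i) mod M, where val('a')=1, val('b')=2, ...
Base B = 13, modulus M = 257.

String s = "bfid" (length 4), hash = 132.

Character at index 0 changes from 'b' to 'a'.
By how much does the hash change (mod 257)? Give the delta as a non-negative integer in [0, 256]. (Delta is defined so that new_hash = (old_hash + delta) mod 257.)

Delta formula: (val(new) - val(old)) * B^(n-1-k) mod M
  val('a') - val('b') = 1 - 2 = -1
  B^(n-1-k) = 13^3 mod 257 = 141
  Delta = -1 * 141 mod 257 = 116

Answer: 116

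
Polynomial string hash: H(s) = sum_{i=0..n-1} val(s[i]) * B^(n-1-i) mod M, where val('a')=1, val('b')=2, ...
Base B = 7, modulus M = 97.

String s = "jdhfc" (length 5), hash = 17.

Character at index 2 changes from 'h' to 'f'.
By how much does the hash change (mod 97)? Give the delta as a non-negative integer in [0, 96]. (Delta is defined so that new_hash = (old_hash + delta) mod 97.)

Answer: 96

Derivation:
Delta formula: (val(new) - val(old)) * B^(n-1-k) mod M
  val('f') - val('h') = 6 - 8 = -2
  B^(n-1-k) = 7^2 mod 97 = 49
  Delta = -2 * 49 mod 97 = 96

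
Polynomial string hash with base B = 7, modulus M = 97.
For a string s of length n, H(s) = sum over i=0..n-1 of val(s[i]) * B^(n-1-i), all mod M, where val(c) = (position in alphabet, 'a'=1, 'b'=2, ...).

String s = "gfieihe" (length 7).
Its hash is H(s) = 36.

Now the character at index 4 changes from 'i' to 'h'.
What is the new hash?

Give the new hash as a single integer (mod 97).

Answer: 84

Derivation:
val('i') = 9, val('h') = 8
Position k = 4, exponent = n-1-k = 2
B^2 mod M = 7^2 mod 97 = 49
Delta = (8 - 9) * 49 mod 97 = 48
New hash = (36 + 48) mod 97 = 84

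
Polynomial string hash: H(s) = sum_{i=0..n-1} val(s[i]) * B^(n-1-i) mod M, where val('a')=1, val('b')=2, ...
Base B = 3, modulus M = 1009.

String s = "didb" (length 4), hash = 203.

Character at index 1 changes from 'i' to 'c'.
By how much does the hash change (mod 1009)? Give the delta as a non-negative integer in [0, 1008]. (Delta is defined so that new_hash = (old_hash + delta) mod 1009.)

Answer: 955

Derivation:
Delta formula: (val(new) - val(old)) * B^(n-1-k) mod M
  val('c') - val('i') = 3 - 9 = -6
  B^(n-1-k) = 3^2 mod 1009 = 9
  Delta = -6 * 9 mod 1009 = 955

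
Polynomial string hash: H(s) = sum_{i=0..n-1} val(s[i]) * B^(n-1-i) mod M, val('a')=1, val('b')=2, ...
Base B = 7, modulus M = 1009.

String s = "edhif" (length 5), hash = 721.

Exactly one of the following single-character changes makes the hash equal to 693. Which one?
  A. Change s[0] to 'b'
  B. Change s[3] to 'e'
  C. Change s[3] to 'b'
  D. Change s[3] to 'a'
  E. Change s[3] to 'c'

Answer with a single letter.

Answer: B

Derivation:
Option A: s[0]='e'->'b', delta=(2-5)*7^4 mod 1009 = 869, hash=721+869 mod 1009 = 581
Option B: s[3]='i'->'e', delta=(5-9)*7^1 mod 1009 = 981, hash=721+981 mod 1009 = 693 <-- target
Option C: s[3]='i'->'b', delta=(2-9)*7^1 mod 1009 = 960, hash=721+960 mod 1009 = 672
Option D: s[3]='i'->'a', delta=(1-9)*7^1 mod 1009 = 953, hash=721+953 mod 1009 = 665
Option E: s[3]='i'->'c', delta=(3-9)*7^1 mod 1009 = 967, hash=721+967 mod 1009 = 679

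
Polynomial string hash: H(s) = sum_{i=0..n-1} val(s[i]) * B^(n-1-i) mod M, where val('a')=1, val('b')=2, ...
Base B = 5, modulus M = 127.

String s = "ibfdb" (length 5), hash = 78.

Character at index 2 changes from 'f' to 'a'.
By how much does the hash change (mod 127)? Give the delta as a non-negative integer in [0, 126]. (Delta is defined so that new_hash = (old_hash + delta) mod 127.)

Delta formula: (val(new) - val(old)) * B^(n-1-k) mod M
  val('a') - val('f') = 1 - 6 = -5
  B^(n-1-k) = 5^2 mod 127 = 25
  Delta = -5 * 25 mod 127 = 2

Answer: 2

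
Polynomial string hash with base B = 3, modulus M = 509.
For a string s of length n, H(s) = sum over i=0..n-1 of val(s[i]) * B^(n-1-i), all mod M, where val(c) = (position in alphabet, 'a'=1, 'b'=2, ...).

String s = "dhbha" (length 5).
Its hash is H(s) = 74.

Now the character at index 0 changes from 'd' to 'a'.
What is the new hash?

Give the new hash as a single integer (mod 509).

val('d') = 4, val('a') = 1
Position k = 0, exponent = n-1-k = 4
B^4 mod M = 3^4 mod 509 = 81
Delta = (1 - 4) * 81 mod 509 = 266
New hash = (74 + 266) mod 509 = 340

Answer: 340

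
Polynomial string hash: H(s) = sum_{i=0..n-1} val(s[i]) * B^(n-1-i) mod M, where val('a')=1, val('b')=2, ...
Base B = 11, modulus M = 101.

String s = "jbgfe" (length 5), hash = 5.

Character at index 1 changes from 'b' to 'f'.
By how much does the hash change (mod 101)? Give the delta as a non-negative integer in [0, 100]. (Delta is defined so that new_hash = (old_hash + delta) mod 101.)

Delta formula: (val(new) - val(old)) * B^(n-1-k) mod M
  val('f') - val('b') = 6 - 2 = 4
  B^(n-1-k) = 11^3 mod 101 = 18
  Delta = 4 * 18 mod 101 = 72

Answer: 72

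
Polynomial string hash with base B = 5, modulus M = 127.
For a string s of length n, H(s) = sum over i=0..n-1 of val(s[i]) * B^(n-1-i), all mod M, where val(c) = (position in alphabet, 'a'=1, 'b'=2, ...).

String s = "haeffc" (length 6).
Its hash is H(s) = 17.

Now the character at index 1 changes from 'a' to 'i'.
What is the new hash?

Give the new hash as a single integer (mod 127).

Answer: 64

Derivation:
val('a') = 1, val('i') = 9
Position k = 1, exponent = n-1-k = 4
B^4 mod M = 5^4 mod 127 = 117
Delta = (9 - 1) * 117 mod 127 = 47
New hash = (17 + 47) mod 127 = 64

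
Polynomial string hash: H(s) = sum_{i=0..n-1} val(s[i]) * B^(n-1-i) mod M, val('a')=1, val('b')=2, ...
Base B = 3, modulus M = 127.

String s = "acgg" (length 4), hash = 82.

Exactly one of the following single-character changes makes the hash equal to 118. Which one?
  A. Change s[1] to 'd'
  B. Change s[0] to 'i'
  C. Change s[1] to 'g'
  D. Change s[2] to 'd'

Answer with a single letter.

Option A: s[1]='c'->'d', delta=(4-3)*3^2 mod 127 = 9, hash=82+9 mod 127 = 91
Option B: s[0]='a'->'i', delta=(9-1)*3^3 mod 127 = 89, hash=82+89 mod 127 = 44
Option C: s[1]='c'->'g', delta=(7-3)*3^2 mod 127 = 36, hash=82+36 mod 127 = 118 <-- target
Option D: s[2]='g'->'d', delta=(4-7)*3^1 mod 127 = 118, hash=82+118 mod 127 = 73

Answer: C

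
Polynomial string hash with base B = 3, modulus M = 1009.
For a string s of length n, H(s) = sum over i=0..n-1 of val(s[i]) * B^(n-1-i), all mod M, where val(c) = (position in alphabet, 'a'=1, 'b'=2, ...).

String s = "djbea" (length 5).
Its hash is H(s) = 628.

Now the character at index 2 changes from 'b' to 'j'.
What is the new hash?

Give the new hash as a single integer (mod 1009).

val('b') = 2, val('j') = 10
Position k = 2, exponent = n-1-k = 2
B^2 mod M = 3^2 mod 1009 = 9
Delta = (10 - 2) * 9 mod 1009 = 72
New hash = (628 + 72) mod 1009 = 700

Answer: 700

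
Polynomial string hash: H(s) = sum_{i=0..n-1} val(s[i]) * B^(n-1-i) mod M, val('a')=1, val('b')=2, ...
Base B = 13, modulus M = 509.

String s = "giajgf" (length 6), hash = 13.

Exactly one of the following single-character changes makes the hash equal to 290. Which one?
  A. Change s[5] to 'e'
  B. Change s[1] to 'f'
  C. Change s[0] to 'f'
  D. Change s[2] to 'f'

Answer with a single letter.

Option A: s[5]='f'->'e', delta=(5-6)*13^0 mod 509 = 508, hash=13+508 mod 509 = 12
Option B: s[1]='i'->'f', delta=(6-9)*13^4 mod 509 = 338, hash=13+338 mod 509 = 351
Option C: s[0]='g'->'f', delta=(6-7)*13^5 mod 509 = 277, hash=13+277 mod 509 = 290 <-- target
Option D: s[2]='a'->'f', delta=(6-1)*13^3 mod 509 = 296, hash=13+296 mod 509 = 309

Answer: C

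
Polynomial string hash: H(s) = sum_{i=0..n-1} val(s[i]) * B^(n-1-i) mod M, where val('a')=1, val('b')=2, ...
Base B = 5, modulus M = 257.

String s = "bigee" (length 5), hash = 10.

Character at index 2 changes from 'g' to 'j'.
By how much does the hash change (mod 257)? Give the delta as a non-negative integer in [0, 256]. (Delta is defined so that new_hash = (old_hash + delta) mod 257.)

Delta formula: (val(new) - val(old)) * B^(n-1-k) mod M
  val('j') - val('g') = 10 - 7 = 3
  B^(n-1-k) = 5^2 mod 257 = 25
  Delta = 3 * 25 mod 257 = 75

Answer: 75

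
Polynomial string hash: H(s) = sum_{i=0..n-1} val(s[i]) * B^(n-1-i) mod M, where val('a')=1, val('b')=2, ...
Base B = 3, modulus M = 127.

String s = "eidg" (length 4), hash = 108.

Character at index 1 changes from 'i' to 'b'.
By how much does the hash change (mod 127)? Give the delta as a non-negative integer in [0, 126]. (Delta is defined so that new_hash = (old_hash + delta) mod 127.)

Delta formula: (val(new) - val(old)) * B^(n-1-k) mod M
  val('b') - val('i') = 2 - 9 = -7
  B^(n-1-k) = 3^2 mod 127 = 9
  Delta = -7 * 9 mod 127 = 64

Answer: 64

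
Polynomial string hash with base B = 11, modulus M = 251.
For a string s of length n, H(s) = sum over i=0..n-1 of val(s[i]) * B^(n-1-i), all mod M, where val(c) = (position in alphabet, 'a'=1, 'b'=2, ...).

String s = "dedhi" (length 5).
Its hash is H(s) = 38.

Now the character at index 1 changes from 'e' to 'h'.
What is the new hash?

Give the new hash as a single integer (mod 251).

val('e') = 5, val('h') = 8
Position k = 1, exponent = n-1-k = 3
B^3 mod M = 11^3 mod 251 = 76
Delta = (8 - 5) * 76 mod 251 = 228
New hash = (38 + 228) mod 251 = 15

Answer: 15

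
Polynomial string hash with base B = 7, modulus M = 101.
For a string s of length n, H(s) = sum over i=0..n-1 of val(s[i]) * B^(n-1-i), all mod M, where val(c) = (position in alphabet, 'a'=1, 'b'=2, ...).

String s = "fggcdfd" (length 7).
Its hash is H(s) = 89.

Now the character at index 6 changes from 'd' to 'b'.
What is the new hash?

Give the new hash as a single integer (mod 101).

val('d') = 4, val('b') = 2
Position k = 6, exponent = n-1-k = 0
B^0 mod M = 7^0 mod 101 = 1
Delta = (2 - 4) * 1 mod 101 = 99
New hash = (89 + 99) mod 101 = 87

Answer: 87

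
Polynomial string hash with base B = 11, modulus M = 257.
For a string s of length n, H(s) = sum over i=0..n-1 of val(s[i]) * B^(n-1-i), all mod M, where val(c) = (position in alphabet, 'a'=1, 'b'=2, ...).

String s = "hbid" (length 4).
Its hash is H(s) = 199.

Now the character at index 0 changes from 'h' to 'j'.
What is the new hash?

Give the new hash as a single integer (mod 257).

Answer: 34

Derivation:
val('h') = 8, val('j') = 10
Position k = 0, exponent = n-1-k = 3
B^3 mod M = 11^3 mod 257 = 46
Delta = (10 - 8) * 46 mod 257 = 92
New hash = (199 + 92) mod 257 = 34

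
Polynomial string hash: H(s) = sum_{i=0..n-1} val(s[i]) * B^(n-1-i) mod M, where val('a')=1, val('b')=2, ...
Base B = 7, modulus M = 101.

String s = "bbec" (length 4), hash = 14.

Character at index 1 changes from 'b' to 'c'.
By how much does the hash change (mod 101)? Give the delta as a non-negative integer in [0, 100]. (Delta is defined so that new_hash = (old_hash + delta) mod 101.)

Delta formula: (val(new) - val(old)) * B^(n-1-k) mod M
  val('c') - val('b') = 3 - 2 = 1
  B^(n-1-k) = 7^2 mod 101 = 49
  Delta = 1 * 49 mod 101 = 49

Answer: 49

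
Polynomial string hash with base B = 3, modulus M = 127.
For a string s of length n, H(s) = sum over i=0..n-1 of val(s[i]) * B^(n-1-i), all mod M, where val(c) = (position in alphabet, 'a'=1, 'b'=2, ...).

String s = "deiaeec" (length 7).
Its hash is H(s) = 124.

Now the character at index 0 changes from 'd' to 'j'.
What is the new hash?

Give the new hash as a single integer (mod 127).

val('d') = 4, val('j') = 10
Position k = 0, exponent = n-1-k = 6
B^6 mod M = 3^6 mod 127 = 94
Delta = (10 - 4) * 94 mod 127 = 56
New hash = (124 + 56) mod 127 = 53

Answer: 53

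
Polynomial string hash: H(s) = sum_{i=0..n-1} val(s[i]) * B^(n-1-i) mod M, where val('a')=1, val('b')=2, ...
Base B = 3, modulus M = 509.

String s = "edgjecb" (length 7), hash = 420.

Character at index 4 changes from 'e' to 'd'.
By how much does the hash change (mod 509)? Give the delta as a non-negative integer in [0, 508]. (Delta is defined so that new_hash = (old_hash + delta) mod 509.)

Answer: 500

Derivation:
Delta formula: (val(new) - val(old)) * B^(n-1-k) mod M
  val('d') - val('e') = 4 - 5 = -1
  B^(n-1-k) = 3^2 mod 509 = 9
  Delta = -1 * 9 mod 509 = 500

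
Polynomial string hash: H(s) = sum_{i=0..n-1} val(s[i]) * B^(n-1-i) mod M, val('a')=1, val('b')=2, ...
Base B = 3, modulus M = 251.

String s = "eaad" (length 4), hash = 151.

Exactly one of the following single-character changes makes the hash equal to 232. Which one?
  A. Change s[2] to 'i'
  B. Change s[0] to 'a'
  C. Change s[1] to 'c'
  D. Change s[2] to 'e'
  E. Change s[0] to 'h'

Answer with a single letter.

Option A: s[2]='a'->'i', delta=(9-1)*3^1 mod 251 = 24, hash=151+24 mod 251 = 175
Option B: s[0]='e'->'a', delta=(1-5)*3^3 mod 251 = 143, hash=151+143 mod 251 = 43
Option C: s[1]='a'->'c', delta=(3-1)*3^2 mod 251 = 18, hash=151+18 mod 251 = 169
Option D: s[2]='a'->'e', delta=(5-1)*3^1 mod 251 = 12, hash=151+12 mod 251 = 163
Option E: s[0]='e'->'h', delta=(8-5)*3^3 mod 251 = 81, hash=151+81 mod 251 = 232 <-- target

Answer: E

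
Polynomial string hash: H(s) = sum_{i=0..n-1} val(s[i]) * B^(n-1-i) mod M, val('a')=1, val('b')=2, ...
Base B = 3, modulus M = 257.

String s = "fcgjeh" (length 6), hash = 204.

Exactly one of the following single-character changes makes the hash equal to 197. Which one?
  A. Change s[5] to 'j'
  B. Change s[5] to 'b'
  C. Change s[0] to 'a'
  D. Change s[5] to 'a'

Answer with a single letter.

Answer: D

Derivation:
Option A: s[5]='h'->'j', delta=(10-8)*3^0 mod 257 = 2, hash=204+2 mod 257 = 206
Option B: s[5]='h'->'b', delta=(2-8)*3^0 mod 257 = 251, hash=204+251 mod 257 = 198
Option C: s[0]='f'->'a', delta=(1-6)*3^5 mod 257 = 70, hash=204+70 mod 257 = 17
Option D: s[5]='h'->'a', delta=(1-8)*3^0 mod 257 = 250, hash=204+250 mod 257 = 197 <-- target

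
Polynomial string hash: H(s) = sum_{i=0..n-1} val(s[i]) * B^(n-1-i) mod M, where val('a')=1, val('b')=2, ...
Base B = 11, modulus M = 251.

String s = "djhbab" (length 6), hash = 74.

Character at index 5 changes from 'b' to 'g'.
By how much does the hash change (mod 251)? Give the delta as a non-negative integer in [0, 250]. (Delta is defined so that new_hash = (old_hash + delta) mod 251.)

Answer: 5

Derivation:
Delta formula: (val(new) - val(old)) * B^(n-1-k) mod M
  val('g') - val('b') = 7 - 2 = 5
  B^(n-1-k) = 11^0 mod 251 = 1
  Delta = 5 * 1 mod 251 = 5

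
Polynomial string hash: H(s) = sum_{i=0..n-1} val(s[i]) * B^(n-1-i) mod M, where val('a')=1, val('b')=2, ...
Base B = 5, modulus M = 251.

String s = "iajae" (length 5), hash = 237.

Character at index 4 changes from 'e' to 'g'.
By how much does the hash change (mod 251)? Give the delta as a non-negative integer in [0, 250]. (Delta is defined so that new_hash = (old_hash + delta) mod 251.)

Answer: 2

Derivation:
Delta formula: (val(new) - val(old)) * B^(n-1-k) mod M
  val('g') - val('e') = 7 - 5 = 2
  B^(n-1-k) = 5^0 mod 251 = 1
  Delta = 2 * 1 mod 251 = 2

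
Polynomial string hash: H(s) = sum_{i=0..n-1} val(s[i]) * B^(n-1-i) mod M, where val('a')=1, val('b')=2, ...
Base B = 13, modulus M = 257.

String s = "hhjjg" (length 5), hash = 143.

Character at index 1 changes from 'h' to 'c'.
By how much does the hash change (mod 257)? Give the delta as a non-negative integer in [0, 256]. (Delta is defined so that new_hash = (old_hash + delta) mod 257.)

Delta formula: (val(new) - val(old)) * B^(n-1-k) mod M
  val('c') - val('h') = 3 - 8 = -5
  B^(n-1-k) = 13^3 mod 257 = 141
  Delta = -5 * 141 mod 257 = 66

Answer: 66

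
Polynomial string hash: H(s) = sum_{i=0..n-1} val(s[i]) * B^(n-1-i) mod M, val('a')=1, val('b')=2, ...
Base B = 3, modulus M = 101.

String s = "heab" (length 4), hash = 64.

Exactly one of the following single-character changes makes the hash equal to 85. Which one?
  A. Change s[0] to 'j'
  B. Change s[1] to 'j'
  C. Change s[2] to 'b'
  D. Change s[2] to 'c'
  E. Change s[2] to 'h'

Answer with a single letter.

Option A: s[0]='h'->'j', delta=(10-8)*3^3 mod 101 = 54, hash=64+54 mod 101 = 17
Option B: s[1]='e'->'j', delta=(10-5)*3^2 mod 101 = 45, hash=64+45 mod 101 = 8
Option C: s[2]='a'->'b', delta=(2-1)*3^1 mod 101 = 3, hash=64+3 mod 101 = 67
Option D: s[2]='a'->'c', delta=(3-1)*3^1 mod 101 = 6, hash=64+6 mod 101 = 70
Option E: s[2]='a'->'h', delta=(8-1)*3^1 mod 101 = 21, hash=64+21 mod 101 = 85 <-- target

Answer: E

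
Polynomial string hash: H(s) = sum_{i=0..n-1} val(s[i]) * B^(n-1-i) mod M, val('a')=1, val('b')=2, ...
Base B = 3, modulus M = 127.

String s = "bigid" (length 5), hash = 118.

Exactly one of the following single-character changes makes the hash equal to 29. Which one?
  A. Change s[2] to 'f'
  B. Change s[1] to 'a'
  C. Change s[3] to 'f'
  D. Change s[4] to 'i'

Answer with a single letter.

Answer: B

Derivation:
Option A: s[2]='g'->'f', delta=(6-7)*3^2 mod 127 = 118, hash=118+118 mod 127 = 109
Option B: s[1]='i'->'a', delta=(1-9)*3^3 mod 127 = 38, hash=118+38 mod 127 = 29 <-- target
Option C: s[3]='i'->'f', delta=(6-9)*3^1 mod 127 = 118, hash=118+118 mod 127 = 109
Option D: s[4]='d'->'i', delta=(9-4)*3^0 mod 127 = 5, hash=118+5 mod 127 = 123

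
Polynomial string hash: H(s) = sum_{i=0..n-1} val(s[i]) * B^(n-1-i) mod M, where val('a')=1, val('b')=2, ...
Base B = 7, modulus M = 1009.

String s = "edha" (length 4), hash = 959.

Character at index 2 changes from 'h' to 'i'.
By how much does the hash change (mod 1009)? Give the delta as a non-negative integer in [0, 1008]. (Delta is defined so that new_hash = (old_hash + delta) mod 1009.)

Answer: 7

Derivation:
Delta formula: (val(new) - val(old)) * B^(n-1-k) mod M
  val('i') - val('h') = 9 - 8 = 1
  B^(n-1-k) = 7^1 mod 1009 = 7
  Delta = 1 * 7 mod 1009 = 7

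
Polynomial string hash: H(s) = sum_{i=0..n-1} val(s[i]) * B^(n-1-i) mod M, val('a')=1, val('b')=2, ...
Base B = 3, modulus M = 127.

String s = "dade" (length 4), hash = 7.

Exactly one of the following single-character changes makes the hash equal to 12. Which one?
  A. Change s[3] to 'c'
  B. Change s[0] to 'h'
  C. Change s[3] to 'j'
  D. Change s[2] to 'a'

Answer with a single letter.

Option A: s[3]='e'->'c', delta=(3-5)*3^0 mod 127 = 125, hash=7+125 mod 127 = 5
Option B: s[0]='d'->'h', delta=(8-4)*3^3 mod 127 = 108, hash=7+108 mod 127 = 115
Option C: s[3]='e'->'j', delta=(10-5)*3^0 mod 127 = 5, hash=7+5 mod 127 = 12 <-- target
Option D: s[2]='d'->'a', delta=(1-4)*3^1 mod 127 = 118, hash=7+118 mod 127 = 125

Answer: C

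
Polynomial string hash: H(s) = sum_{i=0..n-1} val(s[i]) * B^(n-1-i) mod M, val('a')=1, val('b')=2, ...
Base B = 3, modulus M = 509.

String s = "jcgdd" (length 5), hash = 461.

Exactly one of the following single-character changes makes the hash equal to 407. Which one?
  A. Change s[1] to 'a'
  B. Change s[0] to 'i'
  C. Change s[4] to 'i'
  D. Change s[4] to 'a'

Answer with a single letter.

Option A: s[1]='c'->'a', delta=(1-3)*3^3 mod 509 = 455, hash=461+455 mod 509 = 407 <-- target
Option B: s[0]='j'->'i', delta=(9-10)*3^4 mod 509 = 428, hash=461+428 mod 509 = 380
Option C: s[4]='d'->'i', delta=(9-4)*3^0 mod 509 = 5, hash=461+5 mod 509 = 466
Option D: s[4]='d'->'a', delta=(1-4)*3^0 mod 509 = 506, hash=461+506 mod 509 = 458

Answer: A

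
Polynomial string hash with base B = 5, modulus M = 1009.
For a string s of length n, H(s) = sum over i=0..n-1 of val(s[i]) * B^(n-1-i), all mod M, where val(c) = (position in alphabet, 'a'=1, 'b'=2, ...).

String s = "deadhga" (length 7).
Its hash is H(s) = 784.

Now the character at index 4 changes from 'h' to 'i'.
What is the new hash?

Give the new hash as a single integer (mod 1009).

val('h') = 8, val('i') = 9
Position k = 4, exponent = n-1-k = 2
B^2 mod M = 5^2 mod 1009 = 25
Delta = (9 - 8) * 25 mod 1009 = 25
New hash = (784 + 25) mod 1009 = 809

Answer: 809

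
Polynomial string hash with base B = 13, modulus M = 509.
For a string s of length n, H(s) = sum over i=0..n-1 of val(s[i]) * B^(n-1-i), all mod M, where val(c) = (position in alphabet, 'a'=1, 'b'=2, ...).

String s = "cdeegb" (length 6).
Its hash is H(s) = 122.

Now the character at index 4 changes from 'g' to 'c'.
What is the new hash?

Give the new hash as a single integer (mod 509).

val('g') = 7, val('c') = 3
Position k = 4, exponent = n-1-k = 1
B^1 mod M = 13^1 mod 509 = 13
Delta = (3 - 7) * 13 mod 509 = 457
New hash = (122 + 457) mod 509 = 70

Answer: 70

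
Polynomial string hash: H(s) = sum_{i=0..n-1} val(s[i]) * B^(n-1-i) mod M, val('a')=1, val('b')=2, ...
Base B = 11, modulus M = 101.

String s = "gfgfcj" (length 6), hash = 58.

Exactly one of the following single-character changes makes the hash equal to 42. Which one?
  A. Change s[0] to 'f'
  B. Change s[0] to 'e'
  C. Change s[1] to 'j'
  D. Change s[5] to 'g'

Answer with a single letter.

Option A: s[0]='g'->'f', delta=(6-7)*11^5 mod 101 = 44, hash=58+44 mod 101 = 1
Option B: s[0]='g'->'e', delta=(5-7)*11^5 mod 101 = 88, hash=58+88 mod 101 = 45
Option C: s[1]='f'->'j', delta=(10-6)*11^4 mod 101 = 85, hash=58+85 mod 101 = 42 <-- target
Option D: s[5]='j'->'g', delta=(7-10)*11^0 mod 101 = 98, hash=58+98 mod 101 = 55

Answer: C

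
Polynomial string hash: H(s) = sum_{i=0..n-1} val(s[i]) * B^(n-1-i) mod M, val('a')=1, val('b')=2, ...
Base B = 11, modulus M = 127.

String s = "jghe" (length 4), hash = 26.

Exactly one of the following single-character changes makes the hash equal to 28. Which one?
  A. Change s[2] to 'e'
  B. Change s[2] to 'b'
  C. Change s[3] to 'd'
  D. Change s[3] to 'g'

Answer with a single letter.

Option A: s[2]='h'->'e', delta=(5-8)*11^1 mod 127 = 94, hash=26+94 mod 127 = 120
Option B: s[2]='h'->'b', delta=(2-8)*11^1 mod 127 = 61, hash=26+61 mod 127 = 87
Option C: s[3]='e'->'d', delta=(4-5)*11^0 mod 127 = 126, hash=26+126 mod 127 = 25
Option D: s[3]='e'->'g', delta=(7-5)*11^0 mod 127 = 2, hash=26+2 mod 127 = 28 <-- target

Answer: D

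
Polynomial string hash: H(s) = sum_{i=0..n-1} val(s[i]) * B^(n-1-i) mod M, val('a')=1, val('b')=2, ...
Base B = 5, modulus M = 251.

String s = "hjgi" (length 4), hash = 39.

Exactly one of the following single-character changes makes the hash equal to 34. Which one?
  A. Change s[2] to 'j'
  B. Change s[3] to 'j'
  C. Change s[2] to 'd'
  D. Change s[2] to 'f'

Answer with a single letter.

Answer: D

Derivation:
Option A: s[2]='g'->'j', delta=(10-7)*5^1 mod 251 = 15, hash=39+15 mod 251 = 54
Option B: s[3]='i'->'j', delta=(10-9)*5^0 mod 251 = 1, hash=39+1 mod 251 = 40
Option C: s[2]='g'->'d', delta=(4-7)*5^1 mod 251 = 236, hash=39+236 mod 251 = 24
Option D: s[2]='g'->'f', delta=(6-7)*5^1 mod 251 = 246, hash=39+246 mod 251 = 34 <-- target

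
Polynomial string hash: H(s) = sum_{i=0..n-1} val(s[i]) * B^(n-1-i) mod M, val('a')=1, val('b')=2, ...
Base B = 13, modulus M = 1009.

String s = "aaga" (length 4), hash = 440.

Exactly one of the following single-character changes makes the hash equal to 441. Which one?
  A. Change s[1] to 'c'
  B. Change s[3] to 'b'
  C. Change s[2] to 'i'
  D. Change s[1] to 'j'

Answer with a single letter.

Option A: s[1]='a'->'c', delta=(3-1)*13^2 mod 1009 = 338, hash=440+338 mod 1009 = 778
Option B: s[3]='a'->'b', delta=(2-1)*13^0 mod 1009 = 1, hash=440+1 mod 1009 = 441 <-- target
Option C: s[2]='g'->'i', delta=(9-7)*13^1 mod 1009 = 26, hash=440+26 mod 1009 = 466
Option D: s[1]='a'->'j', delta=(10-1)*13^2 mod 1009 = 512, hash=440+512 mod 1009 = 952

Answer: B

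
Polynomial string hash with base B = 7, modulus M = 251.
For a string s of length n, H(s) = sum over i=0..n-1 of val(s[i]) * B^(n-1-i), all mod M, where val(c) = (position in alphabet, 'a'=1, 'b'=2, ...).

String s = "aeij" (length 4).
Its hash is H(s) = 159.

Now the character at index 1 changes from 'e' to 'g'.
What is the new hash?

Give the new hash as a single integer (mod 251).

Answer: 6

Derivation:
val('e') = 5, val('g') = 7
Position k = 1, exponent = n-1-k = 2
B^2 mod M = 7^2 mod 251 = 49
Delta = (7 - 5) * 49 mod 251 = 98
New hash = (159 + 98) mod 251 = 6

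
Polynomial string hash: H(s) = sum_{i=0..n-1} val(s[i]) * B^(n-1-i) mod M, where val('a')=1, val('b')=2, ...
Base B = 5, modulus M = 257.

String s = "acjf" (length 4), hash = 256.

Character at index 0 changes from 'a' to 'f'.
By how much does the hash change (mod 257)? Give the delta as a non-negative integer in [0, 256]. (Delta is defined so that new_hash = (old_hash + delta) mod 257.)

Answer: 111

Derivation:
Delta formula: (val(new) - val(old)) * B^(n-1-k) mod M
  val('f') - val('a') = 6 - 1 = 5
  B^(n-1-k) = 5^3 mod 257 = 125
  Delta = 5 * 125 mod 257 = 111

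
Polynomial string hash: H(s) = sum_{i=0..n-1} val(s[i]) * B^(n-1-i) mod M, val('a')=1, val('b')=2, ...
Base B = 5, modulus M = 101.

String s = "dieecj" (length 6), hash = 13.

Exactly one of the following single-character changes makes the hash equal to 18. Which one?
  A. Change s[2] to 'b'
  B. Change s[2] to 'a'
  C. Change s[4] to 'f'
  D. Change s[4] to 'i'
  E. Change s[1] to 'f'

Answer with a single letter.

Option A: s[2]='e'->'b', delta=(2-5)*5^3 mod 101 = 29, hash=13+29 mod 101 = 42
Option B: s[2]='e'->'a', delta=(1-5)*5^3 mod 101 = 5, hash=13+5 mod 101 = 18 <-- target
Option C: s[4]='c'->'f', delta=(6-3)*5^1 mod 101 = 15, hash=13+15 mod 101 = 28
Option D: s[4]='c'->'i', delta=(9-3)*5^1 mod 101 = 30, hash=13+30 mod 101 = 43
Option E: s[1]='i'->'f', delta=(6-9)*5^4 mod 101 = 44, hash=13+44 mod 101 = 57

Answer: B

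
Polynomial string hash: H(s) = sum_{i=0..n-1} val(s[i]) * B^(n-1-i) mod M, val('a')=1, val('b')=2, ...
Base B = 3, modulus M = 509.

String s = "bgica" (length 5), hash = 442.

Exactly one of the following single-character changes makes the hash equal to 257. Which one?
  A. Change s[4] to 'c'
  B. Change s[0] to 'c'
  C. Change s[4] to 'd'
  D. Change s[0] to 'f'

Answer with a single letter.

Option A: s[4]='a'->'c', delta=(3-1)*3^0 mod 509 = 2, hash=442+2 mod 509 = 444
Option B: s[0]='b'->'c', delta=(3-2)*3^4 mod 509 = 81, hash=442+81 mod 509 = 14
Option C: s[4]='a'->'d', delta=(4-1)*3^0 mod 509 = 3, hash=442+3 mod 509 = 445
Option D: s[0]='b'->'f', delta=(6-2)*3^4 mod 509 = 324, hash=442+324 mod 509 = 257 <-- target

Answer: D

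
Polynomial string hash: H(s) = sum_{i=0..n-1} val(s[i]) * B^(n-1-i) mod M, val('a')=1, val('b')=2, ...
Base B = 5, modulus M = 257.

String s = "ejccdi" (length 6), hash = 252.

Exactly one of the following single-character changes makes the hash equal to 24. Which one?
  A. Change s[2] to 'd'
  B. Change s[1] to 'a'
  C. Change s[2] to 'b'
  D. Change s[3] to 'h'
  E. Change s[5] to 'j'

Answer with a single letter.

Option A: s[2]='c'->'d', delta=(4-3)*5^3 mod 257 = 125, hash=252+125 mod 257 = 120
Option B: s[1]='j'->'a', delta=(1-10)*5^4 mod 257 = 29, hash=252+29 mod 257 = 24 <-- target
Option C: s[2]='c'->'b', delta=(2-3)*5^3 mod 257 = 132, hash=252+132 mod 257 = 127
Option D: s[3]='c'->'h', delta=(8-3)*5^2 mod 257 = 125, hash=252+125 mod 257 = 120
Option E: s[5]='i'->'j', delta=(10-9)*5^0 mod 257 = 1, hash=252+1 mod 257 = 253

Answer: B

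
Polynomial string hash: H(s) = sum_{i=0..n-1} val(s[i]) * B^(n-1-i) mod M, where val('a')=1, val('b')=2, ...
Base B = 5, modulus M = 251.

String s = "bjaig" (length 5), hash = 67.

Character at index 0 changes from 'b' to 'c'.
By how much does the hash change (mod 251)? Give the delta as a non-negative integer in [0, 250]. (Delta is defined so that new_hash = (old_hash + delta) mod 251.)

Delta formula: (val(new) - val(old)) * B^(n-1-k) mod M
  val('c') - val('b') = 3 - 2 = 1
  B^(n-1-k) = 5^4 mod 251 = 123
  Delta = 1 * 123 mod 251 = 123

Answer: 123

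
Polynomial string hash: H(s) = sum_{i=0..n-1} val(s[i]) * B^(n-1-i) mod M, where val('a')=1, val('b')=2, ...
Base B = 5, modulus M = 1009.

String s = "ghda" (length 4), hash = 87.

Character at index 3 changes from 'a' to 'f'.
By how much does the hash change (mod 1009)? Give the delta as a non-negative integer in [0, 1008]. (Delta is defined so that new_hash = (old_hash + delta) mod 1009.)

Answer: 5

Derivation:
Delta formula: (val(new) - val(old)) * B^(n-1-k) mod M
  val('f') - val('a') = 6 - 1 = 5
  B^(n-1-k) = 5^0 mod 1009 = 1
  Delta = 5 * 1 mod 1009 = 5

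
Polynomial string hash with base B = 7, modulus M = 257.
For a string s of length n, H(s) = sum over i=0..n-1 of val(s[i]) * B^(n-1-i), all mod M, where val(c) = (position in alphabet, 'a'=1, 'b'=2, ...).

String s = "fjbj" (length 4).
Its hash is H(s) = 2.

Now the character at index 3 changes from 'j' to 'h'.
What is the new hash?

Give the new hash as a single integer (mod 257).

Answer: 0

Derivation:
val('j') = 10, val('h') = 8
Position k = 3, exponent = n-1-k = 0
B^0 mod M = 7^0 mod 257 = 1
Delta = (8 - 10) * 1 mod 257 = 255
New hash = (2 + 255) mod 257 = 0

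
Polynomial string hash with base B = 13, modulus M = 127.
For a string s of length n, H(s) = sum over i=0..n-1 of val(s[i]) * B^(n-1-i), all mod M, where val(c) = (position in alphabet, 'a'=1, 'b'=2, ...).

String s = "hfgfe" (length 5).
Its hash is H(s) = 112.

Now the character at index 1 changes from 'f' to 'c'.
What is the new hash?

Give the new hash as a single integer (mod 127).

val('f') = 6, val('c') = 3
Position k = 1, exponent = n-1-k = 3
B^3 mod M = 13^3 mod 127 = 38
Delta = (3 - 6) * 38 mod 127 = 13
New hash = (112 + 13) mod 127 = 125

Answer: 125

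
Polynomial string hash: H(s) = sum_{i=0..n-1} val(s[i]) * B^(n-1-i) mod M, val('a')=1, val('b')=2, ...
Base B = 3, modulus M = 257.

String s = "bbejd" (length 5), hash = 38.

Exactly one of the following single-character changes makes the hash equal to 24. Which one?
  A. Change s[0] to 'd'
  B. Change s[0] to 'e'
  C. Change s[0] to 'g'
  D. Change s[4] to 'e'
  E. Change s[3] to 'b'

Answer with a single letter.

Answer: B

Derivation:
Option A: s[0]='b'->'d', delta=(4-2)*3^4 mod 257 = 162, hash=38+162 mod 257 = 200
Option B: s[0]='b'->'e', delta=(5-2)*3^4 mod 257 = 243, hash=38+243 mod 257 = 24 <-- target
Option C: s[0]='b'->'g', delta=(7-2)*3^4 mod 257 = 148, hash=38+148 mod 257 = 186
Option D: s[4]='d'->'e', delta=(5-4)*3^0 mod 257 = 1, hash=38+1 mod 257 = 39
Option E: s[3]='j'->'b', delta=(2-10)*3^1 mod 257 = 233, hash=38+233 mod 257 = 14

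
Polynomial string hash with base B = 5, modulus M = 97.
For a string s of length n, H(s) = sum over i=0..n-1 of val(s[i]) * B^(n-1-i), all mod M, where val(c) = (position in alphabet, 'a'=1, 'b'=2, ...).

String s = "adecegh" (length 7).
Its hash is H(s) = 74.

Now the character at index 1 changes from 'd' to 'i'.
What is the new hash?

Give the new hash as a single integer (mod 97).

val('d') = 4, val('i') = 9
Position k = 1, exponent = n-1-k = 5
B^5 mod M = 5^5 mod 97 = 21
Delta = (9 - 4) * 21 mod 97 = 8
New hash = (74 + 8) mod 97 = 82

Answer: 82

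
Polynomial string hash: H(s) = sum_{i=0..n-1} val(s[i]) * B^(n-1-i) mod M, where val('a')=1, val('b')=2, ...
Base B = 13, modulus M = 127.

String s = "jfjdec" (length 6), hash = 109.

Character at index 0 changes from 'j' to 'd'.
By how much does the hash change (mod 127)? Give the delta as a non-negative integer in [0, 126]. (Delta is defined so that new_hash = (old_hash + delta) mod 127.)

Answer: 76

Derivation:
Delta formula: (val(new) - val(old)) * B^(n-1-k) mod M
  val('d') - val('j') = 4 - 10 = -6
  B^(n-1-k) = 13^5 mod 127 = 72
  Delta = -6 * 72 mod 127 = 76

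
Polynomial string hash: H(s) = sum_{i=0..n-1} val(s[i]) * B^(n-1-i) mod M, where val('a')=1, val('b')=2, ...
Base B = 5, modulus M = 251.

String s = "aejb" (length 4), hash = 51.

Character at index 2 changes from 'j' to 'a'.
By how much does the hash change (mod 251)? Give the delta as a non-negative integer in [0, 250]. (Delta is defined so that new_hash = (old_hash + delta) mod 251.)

Delta formula: (val(new) - val(old)) * B^(n-1-k) mod M
  val('a') - val('j') = 1 - 10 = -9
  B^(n-1-k) = 5^1 mod 251 = 5
  Delta = -9 * 5 mod 251 = 206

Answer: 206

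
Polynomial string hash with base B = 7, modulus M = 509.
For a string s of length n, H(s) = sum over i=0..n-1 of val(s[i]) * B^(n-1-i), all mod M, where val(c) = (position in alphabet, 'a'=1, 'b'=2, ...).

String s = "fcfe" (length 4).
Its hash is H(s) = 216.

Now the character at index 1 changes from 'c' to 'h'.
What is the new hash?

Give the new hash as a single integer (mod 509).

val('c') = 3, val('h') = 8
Position k = 1, exponent = n-1-k = 2
B^2 mod M = 7^2 mod 509 = 49
Delta = (8 - 3) * 49 mod 509 = 245
New hash = (216 + 245) mod 509 = 461

Answer: 461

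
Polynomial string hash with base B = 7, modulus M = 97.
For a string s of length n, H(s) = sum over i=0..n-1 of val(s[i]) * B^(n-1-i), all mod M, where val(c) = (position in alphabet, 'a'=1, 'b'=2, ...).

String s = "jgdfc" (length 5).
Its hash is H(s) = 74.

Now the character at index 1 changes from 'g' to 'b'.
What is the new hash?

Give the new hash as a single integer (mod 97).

Answer: 8

Derivation:
val('g') = 7, val('b') = 2
Position k = 1, exponent = n-1-k = 3
B^3 mod M = 7^3 mod 97 = 52
Delta = (2 - 7) * 52 mod 97 = 31
New hash = (74 + 31) mod 97 = 8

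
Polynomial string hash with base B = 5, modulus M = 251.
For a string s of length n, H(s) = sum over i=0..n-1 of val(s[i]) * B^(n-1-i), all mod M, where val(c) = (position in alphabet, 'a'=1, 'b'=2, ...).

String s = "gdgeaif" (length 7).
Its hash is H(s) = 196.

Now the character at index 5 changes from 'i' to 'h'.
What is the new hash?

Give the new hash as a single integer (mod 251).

Answer: 191

Derivation:
val('i') = 9, val('h') = 8
Position k = 5, exponent = n-1-k = 1
B^1 mod M = 5^1 mod 251 = 5
Delta = (8 - 9) * 5 mod 251 = 246
New hash = (196 + 246) mod 251 = 191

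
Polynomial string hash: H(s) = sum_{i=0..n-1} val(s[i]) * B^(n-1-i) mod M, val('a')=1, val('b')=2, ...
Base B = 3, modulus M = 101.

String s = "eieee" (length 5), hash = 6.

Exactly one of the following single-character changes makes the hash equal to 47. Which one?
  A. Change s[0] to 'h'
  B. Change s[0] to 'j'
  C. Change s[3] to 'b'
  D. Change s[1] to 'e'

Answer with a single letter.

Option A: s[0]='e'->'h', delta=(8-5)*3^4 mod 101 = 41, hash=6+41 mod 101 = 47 <-- target
Option B: s[0]='e'->'j', delta=(10-5)*3^4 mod 101 = 1, hash=6+1 mod 101 = 7
Option C: s[3]='e'->'b', delta=(2-5)*3^1 mod 101 = 92, hash=6+92 mod 101 = 98
Option D: s[1]='i'->'e', delta=(5-9)*3^3 mod 101 = 94, hash=6+94 mod 101 = 100

Answer: A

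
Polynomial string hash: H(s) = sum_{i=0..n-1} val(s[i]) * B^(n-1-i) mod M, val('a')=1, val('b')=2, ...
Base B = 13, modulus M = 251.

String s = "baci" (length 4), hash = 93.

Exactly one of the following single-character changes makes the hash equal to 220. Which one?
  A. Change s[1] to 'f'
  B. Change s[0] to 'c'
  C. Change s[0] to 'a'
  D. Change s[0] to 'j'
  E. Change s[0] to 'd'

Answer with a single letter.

Option A: s[1]='a'->'f', delta=(6-1)*13^2 mod 251 = 92, hash=93+92 mod 251 = 185
Option B: s[0]='b'->'c', delta=(3-2)*13^3 mod 251 = 189, hash=93+189 mod 251 = 31
Option C: s[0]='b'->'a', delta=(1-2)*13^3 mod 251 = 62, hash=93+62 mod 251 = 155
Option D: s[0]='b'->'j', delta=(10-2)*13^3 mod 251 = 6, hash=93+6 mod 251 = 99
Option E: s[0]='b'->'d', delta=(4-2)*13^3 mod 251 = 127, hash=93+127 mod 251 = 220 <-- target

Answer: E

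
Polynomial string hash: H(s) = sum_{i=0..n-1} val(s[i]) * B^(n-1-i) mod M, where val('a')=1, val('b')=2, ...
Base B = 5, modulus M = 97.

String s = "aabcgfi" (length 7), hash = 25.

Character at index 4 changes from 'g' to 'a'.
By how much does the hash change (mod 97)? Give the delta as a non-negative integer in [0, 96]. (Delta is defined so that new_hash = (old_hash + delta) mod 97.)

Delta formula: (val(new) - val(old)) * B^(n-1-k) mod M
  val('a') - val('g') = 1 - 7 = -6
  B^(n-1-k) = 5^2 mod 97 = 25
  Delta = -6 * 25 mod 97 = 44

Answer: 44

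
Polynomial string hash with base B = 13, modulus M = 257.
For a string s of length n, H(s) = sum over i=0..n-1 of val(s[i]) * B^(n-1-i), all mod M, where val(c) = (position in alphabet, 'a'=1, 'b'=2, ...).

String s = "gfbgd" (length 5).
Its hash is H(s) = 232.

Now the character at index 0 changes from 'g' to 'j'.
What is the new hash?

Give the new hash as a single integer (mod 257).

Answer: 77

Derivation:
val('g') = 7, val('j') = 10
Position k = 0, exponent = n-1-k = 4
B^4 mod M = 13^4 mod 257 = 34
Delta = (10 - 7) * 34 mod 257 = 102
New hash = (232 + 102) mod 257 = 77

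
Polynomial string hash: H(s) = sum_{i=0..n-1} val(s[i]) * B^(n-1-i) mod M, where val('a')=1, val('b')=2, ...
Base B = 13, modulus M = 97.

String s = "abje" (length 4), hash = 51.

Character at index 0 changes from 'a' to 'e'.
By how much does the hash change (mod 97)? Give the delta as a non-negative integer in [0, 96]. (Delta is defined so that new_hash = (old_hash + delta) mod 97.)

Delta formula: (val(new) - val(old)) * B^(n-1-k) mod M
  val('e') - val('a') = 5 - 1 = 4
  B^(n-1-k) = 13^3 mod 97 = 63
  Delta = 4 * 63 mod 97 = 58

Answer: 58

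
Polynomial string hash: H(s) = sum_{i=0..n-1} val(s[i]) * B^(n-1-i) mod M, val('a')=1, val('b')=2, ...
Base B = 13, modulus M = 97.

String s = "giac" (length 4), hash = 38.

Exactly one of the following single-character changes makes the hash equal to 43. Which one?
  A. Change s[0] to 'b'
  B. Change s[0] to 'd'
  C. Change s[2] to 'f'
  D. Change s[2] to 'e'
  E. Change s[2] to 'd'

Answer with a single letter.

Answer: B

Derivation:
Option A: s[0]='g'->'b', delta=(2-7)*13^3 mod 97 = 73, hash=38+73 mod 97 = 14
Option B: s[0]='g'->'d', delta=(4-7)*13^3 mod 97 = 5, hash=38+5 mod 97 = 43 <-- target
Option C: s[2]='a'->'f', delta=(6-1)*13^1 mod 97 = 65, hash=38+65 mod 97 = 6
Option D: s[2]='a'->'e', delta=(5-1)*13^1 mod 97 = 52, hash=38+52 mod 97 = 90
Option E: s[2]='a'->'d', delta=(4-1)*13^1 mod 97 = 39, hash=38+39 mod 97 = 77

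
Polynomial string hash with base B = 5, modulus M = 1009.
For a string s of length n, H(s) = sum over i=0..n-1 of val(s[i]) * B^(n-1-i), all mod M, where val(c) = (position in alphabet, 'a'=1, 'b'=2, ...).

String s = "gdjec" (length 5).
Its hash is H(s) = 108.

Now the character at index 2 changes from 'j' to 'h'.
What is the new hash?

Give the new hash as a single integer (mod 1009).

Answer: 58

Derivation:
val('j') = 10, val('h') = 8
Position k = 2, exponent = n-1-k = 2
B^2 mod M = 5^2 mod 1009 = 25
Delta = (8 - 10) * 25 mod 1009 = 959
New hash = (108 + 959) mod 1009 = 58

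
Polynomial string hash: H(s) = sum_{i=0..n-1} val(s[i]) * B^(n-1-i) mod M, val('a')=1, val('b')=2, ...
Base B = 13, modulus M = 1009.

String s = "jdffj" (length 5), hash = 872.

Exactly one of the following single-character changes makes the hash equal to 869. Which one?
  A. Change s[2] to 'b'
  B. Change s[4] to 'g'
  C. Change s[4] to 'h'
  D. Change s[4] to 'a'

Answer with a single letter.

Answer: B

Derivation:
Option A: s[2]='f'->'b', delta=(2-6)*13^2 mod 1009 = 333, hash=872+333 mod 1009 = 196
Option B: s[4]='j'->'g', delta=(7-10)*13^0 mod 1009 = 1006, hash=872+1006 mod 1009 = 869 <-- target
Option C: s[4]='j'->'h', delta=(8-10)*13^0 mod 1009 = 1007, hash=872+1007 mod 1009 = 870
Option D: s[4]='j'->'a', delta=(1-10)*13^0 mod 1009 = 1000, hash=872+1000 mod 1009 = 863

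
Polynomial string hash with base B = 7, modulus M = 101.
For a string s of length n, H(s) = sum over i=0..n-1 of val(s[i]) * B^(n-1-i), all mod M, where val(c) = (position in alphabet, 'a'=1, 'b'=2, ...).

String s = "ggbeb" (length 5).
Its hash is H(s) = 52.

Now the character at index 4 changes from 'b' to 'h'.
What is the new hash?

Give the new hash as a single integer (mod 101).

val('b') = 2, val('h') = 8
Position k = 4, exponent = n-1-k = 0
B^0 mod M = 7^0 mod 101 = 1
Delta = (8 - 2) * 1 mod 101 = 6
New hash = (52 + 6) mod 101 = 58

Answer: 58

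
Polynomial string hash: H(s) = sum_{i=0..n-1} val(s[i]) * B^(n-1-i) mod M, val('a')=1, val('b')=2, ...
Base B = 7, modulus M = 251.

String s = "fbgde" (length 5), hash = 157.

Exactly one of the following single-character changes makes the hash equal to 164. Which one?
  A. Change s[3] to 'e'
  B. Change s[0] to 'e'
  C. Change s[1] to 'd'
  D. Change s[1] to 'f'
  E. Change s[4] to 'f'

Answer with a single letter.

Answer: A

Derivation:
Option A: s[3]='d'->'e', delta=(5-4)*7^1 mod 251 = 7, hash=157+7 mod 251 = 164 <-- target
Option B: s[0]='f'->'e', delta=(5-6)*7^4 mod 251 = 109, hash=157+109 mod 251 = 15
Option C: s[1]='b'->'d', delta=(4-2)*7^3 mod 251 = 184, hash=157+184 mod 251 = 90
Option D: s[1]='b'->'f', delta=(6-2)*7^3 mod 251 = 117, hash=157+117 mod 251 = 23
Option E: s[4]='e'->'f', delta=(6-5)*7^0 mod 251 = 1, hash=157+1 mod 251 = 158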